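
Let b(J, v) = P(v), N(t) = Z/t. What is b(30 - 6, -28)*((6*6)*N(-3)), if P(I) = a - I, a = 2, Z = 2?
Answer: -720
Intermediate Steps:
N(t) = 2/t
P(I) = 2 - I
b(J, v) = 2 - v
b(30 - 6, -28)*((6*6)*N(-3)) = (2 - 1*(-28))*((6*6)*(2/(-3))) = (2 + 28)*(36*(2*(-⅓))) = 30*(36*(-⅔)) = 30*(-24) = -720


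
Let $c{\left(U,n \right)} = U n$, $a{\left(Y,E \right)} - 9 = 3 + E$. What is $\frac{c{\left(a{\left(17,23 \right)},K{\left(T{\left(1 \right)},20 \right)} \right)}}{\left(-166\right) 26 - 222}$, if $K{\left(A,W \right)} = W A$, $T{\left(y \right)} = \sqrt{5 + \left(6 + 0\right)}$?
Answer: $- \frac{350 \sqrt{11}}{2269} \approx -0.5116$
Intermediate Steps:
$a{\left(Y,E \right)} = 12 + E$ ($a{\left(Y,E \right)} = 9 + \left(3 + E\right) = 12 + E$)
$T{\left(y \right)} = \sqrt{11}$ ($T{\left(y \right)} = \sqrt{5 + 6} = \sqrt{11}$)
$K{\left(A,W \right)} = A W$
$\frac{c{\left(a{\left(17,23 \right)},K{\left(T{\left(1 \right)},20 \right)} \right)}}{\left(-166\right) 26 - 222} = \frac{\left(12 + 23\right) \sqrt{11} \cdot 20}{\left(-166\right) 26 - 222} = \frac{35 \cdot 20 \sqrt{11}}{-4316 - 222} = \frac{700 \sqrt{11}}{-4538} = 700 \sqrt{11} \left(- \frac{1}{4538}\right) = - \frac{350 \sqrt{11}}{2269}$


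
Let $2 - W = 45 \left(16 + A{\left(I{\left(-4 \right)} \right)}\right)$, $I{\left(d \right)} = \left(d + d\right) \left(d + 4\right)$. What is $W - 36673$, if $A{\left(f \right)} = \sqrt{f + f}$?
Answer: $-37391$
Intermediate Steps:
$I{\left(d \right)} = 2 d \left(4 + d\right)$
$A{\left(f \right)} = \sqrt{2} \sqrt{f}$ ($A{\left(f \right)} = \sqrt{2 f} = \sqrt{2} \sqrt{f}$)
$W = -718$ ($W = 2 - 45 \left(16 + \sqrt{2} \sqrt{2 \left(-4\right) \left(4 - 4\right)}\right) = 2 - 45 \left(16 + \sqrt{2} \sqrt{2 \left(-4\right) 0}\right) = 2 - 45 \left(16 + \sqrt{2} \sqrt{0}\right) = 2 - 45 \left(16 + \sqrt{2} \cdot 0\right) = 2 - 45 \left(16 + 0\right) = 2 - 45 \cdot 16 = 2 - 720 = -718$)
$W - 36673 = -718 - 36673 = -37391$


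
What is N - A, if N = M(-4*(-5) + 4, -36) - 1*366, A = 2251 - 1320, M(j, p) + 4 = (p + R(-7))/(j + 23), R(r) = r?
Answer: -61190/47 ≈ -1301.9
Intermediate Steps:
M(j, p) = -4 + (-7 + p)/(23 + j) (M(j, p) = -4 + (p - 7)/(j + 23) = -4 + (-7 + p)/(23 + j))
A = 931
N = -17433/47 (N = (-99 - 36 - 4*(-4*(-5) + 4))/(23 + (-4*(-5) + 4)) - 1*366 = (-99 - 36 - 4*(20 + 4))/(23 + (20 + 4)) - 366 = (-99 - 36 - 4*24)/(23 + 24) - 366 = (-99 - 36 - 96)/47 - 366 = (1/47)*(-231) - 366 = -231/47 - 366 = -17433/47 ≈ -370.92)
N - A = -17433/47 - 1*931 = -17433/47 - 931 = -61190/47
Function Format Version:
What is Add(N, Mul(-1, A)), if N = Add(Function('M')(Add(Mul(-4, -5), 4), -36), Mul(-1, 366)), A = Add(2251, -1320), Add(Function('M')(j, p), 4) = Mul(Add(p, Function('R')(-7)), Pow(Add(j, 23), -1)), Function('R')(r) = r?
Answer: Rational(-61190, 47) ≈ -1301.9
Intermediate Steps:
Function('M')(j, p) = Add(-4, Mul(Pow(Add(23, j), -1), Add(-7, p))) (Function('M')(j, p) = Add(-4, Mul(Add(p, -7), Pow(Add(j, 23), -1))) = Add(-4, Mul(Add(-7, p), Pow(Add(23, j), -1))) = Add(-4, Mul(Pow(Add(23, j), -1), Add(-7, p))))
A = 931
N = Rational(-17433, 47) (N = Add(Mul(Pow(Add(23, Add(Mul(-4, -5), 4)), -1), Add(-99, -36, Mul(-4, Add(Mul(-4, -5), 4)))), Mul(-1, 366)) = Add(Mul(Pow(Add(23, Add(20, 4)), -1), Add(-99, -36, Mul(-4, Add(20, 4)))), -366) = Add(Mul(Pow(Add(23, 24), -1), Add(-99, -36, Mul(-4, 24))), -366) = Add(Mul(Pow(47, -1), Add(-99, -36, -96)), -366) = Add(Mul(Rational(1, 47), -231), -366) = Add(Rational(-231, 47), -366) = Rational(-17433, 47) ≈ -370.92)
Add(N, Mul(-1, A)) = Add(Rational(-17433, 47), Mul(-1, 931)) = Add(Rational(-17433, 47), -931) = Rational(-61190, 47)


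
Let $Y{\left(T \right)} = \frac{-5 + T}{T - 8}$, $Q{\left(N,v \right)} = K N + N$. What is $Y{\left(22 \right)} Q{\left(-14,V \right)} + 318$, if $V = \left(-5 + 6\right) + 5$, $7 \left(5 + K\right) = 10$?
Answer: $\frac{2532}{7} \approx 361.71$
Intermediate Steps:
$K = - \frac{25}{7}$ ($K = -5 + \frac{1}{7} \cdot 10 = -5 + \frac{10}{7} = - \frac{25}{7} \approx -3.5714$)
$V = 6$ ($V = 1 + 5 = 6$)
$Q{\left(N,v \right)} = - \frac{18 N}{7}$ ($Q{\left(N,v \right)} = - \frac{25 N}{7} + N = - \frac{18 N}{7}$)
$Y{\left(T \right)} = \frac{-5 + T}{-8 + T}$
$Y{\left(22 \right)} Q{\left(-14,V \right)} + 318 = \frac{-5 + 22}{-8 + 22} \left(\left(- \frac{18}{7}\right) \left(-14\right)\right) + 318 = \frac{1}{14} \cdot 17 \cdot 36 + 318 = \frac{17}{14} \cdot 36 + 318 = \frac{306}{7} + 318 = \frac{2532}{7}$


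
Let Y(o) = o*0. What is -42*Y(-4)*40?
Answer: 0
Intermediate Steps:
Y(o) = 0
-42*Y(-4)*40 = -42*0*40 = 0*40 = 0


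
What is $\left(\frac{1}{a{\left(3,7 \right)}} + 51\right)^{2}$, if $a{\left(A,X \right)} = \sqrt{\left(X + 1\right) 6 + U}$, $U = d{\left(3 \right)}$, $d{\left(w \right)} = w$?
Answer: $\frac{\left(2601 + \sqrt{51}\right)^{2}}{2601} \approx 2615.3$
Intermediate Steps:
$U = 3$
$a{\left(A,X \right)} = \sqrt{9 + 6 X}$ ($a{\left(A,X \right)} = \sqrt{\left(X + 1\right) 6 + 3} = \sqrt{\left(1 + X\right) 6 + 3} = \sqrt{\left(6 + 6 X\right) + 3} = \sqrt{9 + 6 X}$)
$\left(\frac{1}{a{\left(3,7 \right)}} + 51\right)^{2} = \left(\frac{1}{\sqrt{9 + 6 \cdot 7}} + 51\right)^{2} = \left(\frac{1}{\sqrt{9 + 42}} + 51\right)^{2} = \left(\frac{1}{\sqrt{51}} + 51\right)^{2} = \left(\frac{\sqrt{51}}{51} + 51\right)^{2} = \left(51 + \frac{\sqrt{51}}{51}\right)^{2}$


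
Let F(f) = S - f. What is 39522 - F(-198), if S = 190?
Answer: 39134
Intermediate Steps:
F(f) = 190 - f
39522 - F(-198) = 39522 - (190 - 1*(-198)) = 39522 - (190 + 198) = 39522 - 1*388 = 39522 - 388 = 39134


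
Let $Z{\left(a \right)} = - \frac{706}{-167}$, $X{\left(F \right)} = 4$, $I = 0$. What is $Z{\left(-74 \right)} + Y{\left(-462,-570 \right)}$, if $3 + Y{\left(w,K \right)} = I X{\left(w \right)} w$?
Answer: $\frac{205}{167} \approx 1.2275$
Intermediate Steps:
$Z{\left(a \right)} = \frac{706}{167}$ ($Z{\left(a \right)} = \left(-706\right) \left(- \frac{1}{167}\right) = \frac{706}{167}$)
$Y{\left(w,K \right)} = -3$ ($Y{\left(w,K \right)} = -3 + 0 \cdot 4 w = -3 + 0 w = -3 + 0 = -3$)
$Z{\left(-74 \right)} + Y{\left(-462,-570 \right)} = \frac{706}{167} - 3 = \frac{205}{167}$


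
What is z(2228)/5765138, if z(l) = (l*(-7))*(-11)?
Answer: 85778/2882569 ≈ 0.029757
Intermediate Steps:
z(l) = 77*l (z(l) = -7*l*(-11) = 77*l)
z(2228)/5765138 = (77*2228)/5765138 = 171556*(1/5765138) = 85778/2882569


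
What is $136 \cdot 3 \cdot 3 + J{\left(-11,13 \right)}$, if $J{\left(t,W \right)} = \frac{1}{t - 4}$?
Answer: $\frac{18359}{15} \approx 1223.9$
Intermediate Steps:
$J{\left(t,W \right)} = \frac{1}{-4 + t}$
$136 \cdot 3 \cdot 3 + J{\left(-11,13 \right)} = 136 \cdot 3 \cdot 3 + \frac{1}{-4 - 11} = 136 \cdot 9 + \frac{1}{-15} = 1224 - \frac{1}{15} = \frac{18359}{15}$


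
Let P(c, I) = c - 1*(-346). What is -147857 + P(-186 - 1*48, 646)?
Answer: -147745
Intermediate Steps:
P(c, I) = 346 + c (P(c, I) = c + 346 = 346 + c)
-147857 + P(-186 - 1*48, 646) = -147857 + (346 + (-186 - 1*48)) = -147857 + (346 + (-186 - 48)) = -147857 + (346 - 234) = -147857 + 112 = -147745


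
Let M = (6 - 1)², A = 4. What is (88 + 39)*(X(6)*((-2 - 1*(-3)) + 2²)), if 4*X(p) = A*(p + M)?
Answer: 19685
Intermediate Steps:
M = 25 (M = 5² = 25)
X(p) = 25 + p (X(p) = (4*(p + 25))/4 = (4*(25 + p))/4 = (100 + 4*p)/4 = 25 + p)
(88 + 39)*(X(6)*((-2 - 1*(-3)) + 2²)) = (88 + 39)*((25 + 6)*((-2 - 1*(-3)) + 2²)) = 127*(31*((-2 + 3) + 4)) = 127*(31*(1 + 4)) = 127*(31*5) = 127*155 = 19685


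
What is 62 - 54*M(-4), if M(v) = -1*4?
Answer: 278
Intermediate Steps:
M(v) = -4
62 - 54*M(-4) = 62 - 54*(-4) = 62 + 216 = 278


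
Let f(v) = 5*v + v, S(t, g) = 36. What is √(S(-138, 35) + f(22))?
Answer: 2*√42 ≈ 12.961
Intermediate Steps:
f(v) = 6*v
√(S(-138, 35) + f(22)) = √(36 + 6*22) = √(36 + 132) = √168 = 2*√42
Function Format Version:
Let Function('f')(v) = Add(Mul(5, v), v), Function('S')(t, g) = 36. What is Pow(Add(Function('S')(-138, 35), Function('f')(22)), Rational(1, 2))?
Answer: Mul(2, Pow(42, Rational(1, 2))) ≈ 12.961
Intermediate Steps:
Function('f')(v) = Mul(6, v)
Pow(Add(Function('S')(-138, 35), Function('f')(22)), Rational(1, 2)) = Pow(Add(36, Mul(6, 22)), Rational(1, 2)) = Pow(Add(36, 132), Rational(1, 2)) = Pow(168, Rational(1, 2)) = Mul(2, Pow(42, Rational(1, 2)))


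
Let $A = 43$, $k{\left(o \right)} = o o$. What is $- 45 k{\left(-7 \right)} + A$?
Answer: $-2162$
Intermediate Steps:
$k{\left(o \right)} = o^{2}$
$- 45 k{\left(-7 \right)} + A = - 45 \left(-7\right)^{2} + 43 = \left(-45\right) 49 + 43 = -2205 + 43 = -2162$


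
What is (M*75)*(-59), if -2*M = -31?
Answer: -137175/2 ≈ -68588.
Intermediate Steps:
M = 31/2 (M = -½*(-31) = 31/2 ≈ 15.500)
(M*75)*(-59) = ((31/2)*75)*(-59) = (2325/2)*(-59) = -137175/2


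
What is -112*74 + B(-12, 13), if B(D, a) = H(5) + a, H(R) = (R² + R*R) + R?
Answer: -8220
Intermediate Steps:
H(R) = R + 2*R² (H(R) = (R² + R²) + R = 2*R² + R = R + 2*R²)
B(D, a) = 55 + a (B(D, a) = 5*(1 + 2*5) + a = 5*(1 + 10) + a = 5*11 + a = 55 + a)
-112*74 + B(-12, 13) = -112*74 + (55 + 13) = -8288 + 68 = -8220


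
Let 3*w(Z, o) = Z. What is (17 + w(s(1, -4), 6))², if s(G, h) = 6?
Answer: 361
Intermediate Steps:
w(Z, o) = Z/3
(17 + w(s(1, -4), 6))² = (17 + (⅓)*6)² = (17 + 2)² = 19² = 361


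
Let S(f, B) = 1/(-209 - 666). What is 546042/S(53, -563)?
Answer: -477786750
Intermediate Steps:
S(f, B) = -1/875 (S(f, B) = 1/(-875) = -1/875)
546042/S(53, -563) = 546042/(-1/875) = 546042*(-875) = -477786750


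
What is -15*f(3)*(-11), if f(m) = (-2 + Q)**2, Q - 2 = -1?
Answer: 165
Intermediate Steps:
Q = 1 (Q = 2 - 1 = 1)
f(m) = 1 (f(m) = (-2 + 1)**2 = (-1)**2 = 1)
-15*f(3)*(-11) = -15*1*(-11) = -15*(-11) = 165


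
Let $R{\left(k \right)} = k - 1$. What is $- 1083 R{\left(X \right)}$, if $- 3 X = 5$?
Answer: $2888$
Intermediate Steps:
$X = - \frac{5}{3}$ ($X = \left(- \frac{1}{3}\right) 5 = - \frac{5}{3} \approx -1.6667$)
$R{\left(k \right)} = -1 + k$
$- 1083 R{\left(X \right)} = - 1083 \left(-1 - \frac{5}{3}\right) = - \frac{1083 \left(-8\right)}{3} = \left(-1\right) \left(-2888\right) = 2888$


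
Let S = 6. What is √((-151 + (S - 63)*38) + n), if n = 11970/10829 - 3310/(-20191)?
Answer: 1203*I*√14249417/94367 ≈ 48.122*I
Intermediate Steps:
n = 119780/94367 (n = 11970*(1/10829) - 3310*(-1/20191) = 1710/1547 + 10/61 = 119780/94367 ≈ 1.2693)
√((-151 + (S - 63)*38) + n) = √((-151 + (6 - 63)*38) + 119780/94367) = √((-151 - 57*38) + 119780/94367) = √((-151 - 2166) + 119780/94367) = √(-2317 + 119780/94367) = √(-218528559/94367) = 1203*I*√14249417/94367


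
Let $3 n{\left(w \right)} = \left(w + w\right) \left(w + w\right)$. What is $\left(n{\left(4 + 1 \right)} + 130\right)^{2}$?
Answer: $\frac{240100}{9} \approx 26678.0$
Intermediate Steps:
$n{\left(w \right)} = \frac{4 w^{2}}{3}$ ($n{\left(w \right)} = \frac{\left(w + w\right) \left(w + w\right)}{3} = \frac{2 w 2 w}{3} = \frac{4 w^{2}}{3}$)
$\left(n{\left(4 + 1 \right)} + 130\right)^{2} = \left(\frac{4 \left(4 + 1\right)^{2}}{3} + 130\right)^{2} = \left(\frac{4 \cdot 5^{2}}{3} + 130\right)^{2} = \left(\frac{4}{3} \cdot 25 + 130\right)^{2} = \left(\frac{100}{3} + 130\right)^{2} = \left(\frac{490}{3}\right)^{2} = \frac{240100}{9}$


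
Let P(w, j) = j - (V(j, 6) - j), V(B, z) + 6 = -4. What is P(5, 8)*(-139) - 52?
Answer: -3666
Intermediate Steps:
V(B, z) = -10 (V(B, z) = -6 - 4 = -10)
P(w, j) = 10 + 2*j (P(w, j) = j - (-10 - j) = j + (10 + j) = 10 + 2*j)
P(5, 8)*(-139) - 52 = (10 + 2*8)*(-139) - 52 = (10 + 16)*(-139) - 52 = 26*(-139) - 52 = -3614 - 52 = -3666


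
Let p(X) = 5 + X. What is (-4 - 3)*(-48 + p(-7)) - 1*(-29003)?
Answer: 29353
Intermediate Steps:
(-4 - 3)*(-48 + p(-7)) - 1*(-29003) = (-4 - 3)*(-48 + (5 - 7)) - 1*(-29003) = -7*(-48 - 2) + 29003 = -7*(-50) + 29003 = 350 + 29003 = 29353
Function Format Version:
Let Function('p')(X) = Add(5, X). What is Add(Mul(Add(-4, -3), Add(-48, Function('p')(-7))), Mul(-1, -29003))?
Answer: 29353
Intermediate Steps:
Add(Mul(Add(-4, -3), Add(-48, Function('p')(-7))), Mul(-1, -29003)) = Add(Mul(Add(-4, -3), Add(-48, Add(5, -7))), Mul(-1, -29003)) = Add(Mul(-7, Add(-48, -2)), 29003) = Add(Mul(-7, -50), 29003) = Add(350, 29003) = 29353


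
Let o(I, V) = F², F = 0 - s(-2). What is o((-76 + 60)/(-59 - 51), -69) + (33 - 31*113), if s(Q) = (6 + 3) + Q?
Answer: -3421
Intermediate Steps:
s(Q) = 9 + Q
F = -7 (F = 0 - (9 - 2) = 0 - 1*7 = 0 - 7 = -7)
o(I, V) = 49 (o(I, V) = (-7)² = 49)
o((-76 + 60)/(-59 - 51), -69) + (33 - 31*113) = 49 + (33 - 31*113) = 49 + (33 - 3503) = 49 - 3470 = -3421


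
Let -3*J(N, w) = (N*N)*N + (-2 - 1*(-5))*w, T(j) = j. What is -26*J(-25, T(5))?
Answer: -405860/3 ≈ -1.3529e+5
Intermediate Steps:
J(N, w) = -w - N³/3 (J(N, w) = -((N*N)*N + (-2 - 1*(-5))*w)/3 = -(N²*N + (-2 + 5)*w)/3 = -(N³ + 3*w)/3 = -w - N³/3)
-26*J(-25, T(5)) = -26*(-1*5 - ⅓*(-25)³) = -26*(-5 - ⅓*(-15625)) = -26*(-5 + 15625/3) = -26*15610/3 = -405860/3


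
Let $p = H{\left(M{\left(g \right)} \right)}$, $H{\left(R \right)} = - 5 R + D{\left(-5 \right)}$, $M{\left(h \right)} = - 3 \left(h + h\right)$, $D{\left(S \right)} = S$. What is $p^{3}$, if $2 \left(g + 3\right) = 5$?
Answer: $-8000$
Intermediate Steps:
$g = - \frac{1}{2}$ ($g = -3 + \frac{1}{2} \cdot 5 = -3 + \frac{5}{2} = - \frac{1}{2} \approx -0.5$)
$M{\left(h \right)} = - 6 h$ ($M{\left(h \right)} = - 3 \cdot 2 h = - 6 h$)
$H{\left(R \right)} = -5 - 5 R$ ($H{\left(R \right)} = - 5 R - 5 = -5 - 5 R$)
$p = -20$ ($p = -5 - 5 \left(\left(-6\right) \left(- \frac{1}{2}\right)\right) = -5 - 15 = -20$)
$p^{3} = \left(-20\right)^{3} = -8000$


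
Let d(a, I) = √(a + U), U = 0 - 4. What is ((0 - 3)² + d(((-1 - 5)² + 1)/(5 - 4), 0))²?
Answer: (9 + √33)² ≈ 217.40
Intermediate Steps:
U = -4
d(a, I) = √(-4 + a) (d(a, I) = √(a - 4) = √(-4 + a))
((0 - 3)² + d(((-1 - 5)² + 1)/(5 - 4), 0))² = ((0 - 3)² + √(-4 + ((-1 - 5)² + 1)/(5 - 4)))² = ((-3)² + √(-4 + ((-6)² + 1)/1))² = (9 + √(-4 + (36 + 1)*1))² = (9 + √(-4 + 37*1))² = (9 + √(-4 + 37))² = (9 + √33)²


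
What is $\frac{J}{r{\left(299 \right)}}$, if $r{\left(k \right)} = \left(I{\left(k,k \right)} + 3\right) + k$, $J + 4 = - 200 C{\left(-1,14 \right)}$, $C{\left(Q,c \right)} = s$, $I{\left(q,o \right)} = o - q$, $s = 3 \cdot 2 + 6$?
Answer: $- \frac{1202}{151} \approx -7.9603$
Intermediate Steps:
$s = 12$ ($s = 6 + 6 = 12$)
$C{\left(Q,c \right)} = 12$
$J = -2404$ ($J = -4 - 2400 = -2404$)
$r{\left(k \right)} = 3 + k$ ($r{\left(k \right)} = \left(\left(k - k\right) + 3\right) + k = \left(0 + 3\right) + k = 3 + k$)
$\frac{J}{r{\left(299 \right)}} = - \frac{2404}{3 + 299} = - \frac{2404}{302} = \left(-2404\right) \frac{1}{302} = - \frac{1202}{151}$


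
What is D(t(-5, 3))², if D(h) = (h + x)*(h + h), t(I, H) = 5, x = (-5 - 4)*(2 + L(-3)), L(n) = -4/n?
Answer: 62500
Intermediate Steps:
x = -30 (x = (-5 - 4)*(2 - 4/(-3)) = -9*(2 - 4*(-⅓)) = -9*(2 + 4/3) = -9*10/3 = -30)
D(h) = 2*h*(-30 + h) (D(h) = (h - 30)*(h + h) = (-30 + h)*(2*h) = 2*h*(-30 + h))
D(t(-5, 3))² = (2*5*(-30 + 5))² = (2*5*(-25))² = (-250)² = 62500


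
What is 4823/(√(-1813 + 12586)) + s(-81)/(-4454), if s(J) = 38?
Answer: -19/2227 + 689*√133/171 ≈ 46.459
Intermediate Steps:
4823/(√(-1813 + 12586)) + s(-81)/(-4454) = 4823/(√(-1813 + 12586)) + 38/(-4454) = 4823/(√10773) + 38*(-1/4454) = 4823/((9*√133)) - 19/2227 = 4823*(√133/1197) - 19/2227 = 689*√133/171 - 19/2227 = -19/2227 + 689*√133/171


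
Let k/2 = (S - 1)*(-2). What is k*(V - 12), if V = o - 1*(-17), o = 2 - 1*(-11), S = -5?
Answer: 432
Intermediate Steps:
o = 13 (o = 2 + 11 = 13)
k = 24 (k = 2*((-5 - 1)*(-2)) = 2*(-6*(-2)) = 2*12 = 24)
V = 30 (V = 13 - 1*(-17) = 13 + 17 = 30)
k*(V - 12) = 24*(30 - 12) = 24*18 = 432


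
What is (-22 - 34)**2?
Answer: 3136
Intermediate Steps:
(-22 - 34)**2 = (-56)**2 = 3136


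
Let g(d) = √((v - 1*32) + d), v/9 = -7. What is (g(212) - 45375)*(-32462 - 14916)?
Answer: 2149776750 - 142134*√13 ≈ 2.1493e+9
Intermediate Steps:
v = -63 (v = 9*(-7) = -63)
g(d) = √(-95 + d) (g(d) = √((-63 - 1*32) + d) = √((-63 - 32) + d) = √(-95 + d))
(g(212) - 45375)*(-32462 - 14916) = (√(-95 + 212) - 45375)*(-32462 - 14916) = (√117 - 45375)*(-47378) = (3*√13 - 45375)*(-47378) = (-45375 + 3*√13)*(-47378) = 2149776750 - 142134*√13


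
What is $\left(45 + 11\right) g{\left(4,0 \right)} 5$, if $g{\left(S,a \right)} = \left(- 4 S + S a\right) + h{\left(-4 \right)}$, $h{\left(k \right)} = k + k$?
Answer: $-6720$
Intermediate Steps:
$h{\left(k \right)} = 2 k$
$g{\left(S,a \right)} = -8 - 4 S + S a$ ($g{\left(S,a \right)} = \left(- 4 S + S a\right) + 2 \left(-4\right) = \left(- 4 S + S a\right) - 8 = -8 - 4 S + S a$)
$\left(45 + 11\right) g{\left(4,0 \right)} 5 = \left(45 + 11\right) \left(-8 - 16 + 4 \cdot 0\right) 5 = 56 \left(-8 - 16 + 0\right) 5 = 56 \left(\left(-24\right) 5\right) = 56 \left(-120\right) = -6720$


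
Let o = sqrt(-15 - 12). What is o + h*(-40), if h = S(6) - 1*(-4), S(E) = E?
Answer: -400 + 3*I*sqrt(3) ≈ -400.0 + 5.1962*I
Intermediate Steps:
o = 3*I*sqrt(3) (o = sqrt(-27) = 3*I*sqrt(3) ≈ 5.1962*I)
h = 10 (h = 6 - 1*(-4) = 6 + 4 = 10)
o + h*(-40) = 3*I*sqrt(3) + 10*(-40) = 3*I*sqrt(3) - 400 = -400 + 3*I*sqrt(3)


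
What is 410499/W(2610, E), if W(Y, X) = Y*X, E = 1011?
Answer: 45611/293190 ≈ 0.15557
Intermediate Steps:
W(Y, X) = X*Y
410499/W(2610, E) = 410499/((1011*2610)) = 410499/2638710 = 410499*(1/2638710) = 45611/293190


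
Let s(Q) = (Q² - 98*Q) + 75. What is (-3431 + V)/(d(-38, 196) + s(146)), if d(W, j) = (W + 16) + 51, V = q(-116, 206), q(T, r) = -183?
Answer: -1807/3556 ≈ -0.50815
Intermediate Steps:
V = -183
s(Q) = 75 + Q² - 98*Q
d(W, j) = 67 + W (d(W, j) = (16 + W) + 51 = 67 + W)
(-3431 + V)/(d(-38, 196) + s(146)) = (-3431 - 183)/((67 - 38) + (75 + 146² - 98*146)) = -3614/(29 + (75 + 21316 - 14308)) = -3614/(29 + 7083) = -3614/7112 = -3614*1/7112 = -1807/3556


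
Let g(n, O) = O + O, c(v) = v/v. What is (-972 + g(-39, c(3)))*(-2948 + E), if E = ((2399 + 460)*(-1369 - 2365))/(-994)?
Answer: -3756419090/497 ≈ -7.5582e+6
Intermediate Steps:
c(v) = 1
E = 5337753/497 (E = (2859*(-3734))*(-1/994) = -10675506*(-1/994) = 5337753/497 ≈ 10740.)
g(n, O) = 2*O
(-972 + g(-39, c(3)))*(-2948 + E) = (-972 + 2*1)*(-2948 + 5337753/497) = (-972 + 2)*(3872597/497) = -970*3872597/497 = -3756419090/497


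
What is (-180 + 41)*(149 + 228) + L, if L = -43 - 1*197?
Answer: -52643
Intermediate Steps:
L = -240 (L = -43 - 197 = -240)
(-180 + 41)*(149 + 228) + L = (-180 + 41)*(149 + 228) - 240 = -139*377 - 240 = -52403 - 240 = -52643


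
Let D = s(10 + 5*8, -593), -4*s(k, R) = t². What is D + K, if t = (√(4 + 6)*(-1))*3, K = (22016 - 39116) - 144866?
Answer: -323977/2 ≈ -1.6199e+5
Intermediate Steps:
K = -161966 (K = -17100 - 144866 = -161966)
t = -3*√10 (t = (√10*(-1))*3 = -√10*3 = -3*√10 ≈ -9.4868)
s(k, R) = -45/2 (s(k, R) = -(-3*√10)²/4 = -¼*90 = -45/2)
D = -45/2 ≈ -22.500
D + K = -45/2 - 161966 = -323977/2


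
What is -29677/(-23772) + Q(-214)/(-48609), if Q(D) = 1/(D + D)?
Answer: 25725820049/20607007806 ≈ 1.2484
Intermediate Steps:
Q(D) = 1/(2*D)
-29677/(-23772) + Q(-214)/(-48609) = -29677/(-23772) + ((½)/(-214))/(-48609) = -29677*(-1/23772) + ((½)*(-1/214))*(-1/48609) = 29677/23772 - 1/428*(-1/48609) = 29677/23772 + 1/20804652 = 25725820049/20607007806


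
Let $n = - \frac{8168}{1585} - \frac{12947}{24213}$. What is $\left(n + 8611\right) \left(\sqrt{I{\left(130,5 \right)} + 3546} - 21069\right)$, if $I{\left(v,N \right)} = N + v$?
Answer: $- \frac{2319354626201148}{12792535} + \frac{330251263876 \sqrt{409}}{12792535} \approx -1.8078 \cdot 10^{8}$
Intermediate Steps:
$n = - \frac{218292779}{38377605}$ ($n = \left(-8168\right) \frac{1}{1585} - \frac{12947}{24213} = - \frac{8168}{1585} - \frac{12947}{24213} = - \frac{218292779}{38377605} \approx -5.688$)
$\left(n + 8611\right) \left(\sqrt{I{\left(130,5 \right)} + 3546} - 21069\right) = \left(- \frac{218292779}{38377605} + 8611\right) \left(\sqrt{\left(5 + 130\right) + 3546} - 21069\right) = \frac{330251263876 \left(\sqrt{135 + 3546} - 21069\right)}{38377605} = \frac{330251263876 \left(\sqrt{3681} - 21069\right)}{38377605} = \frac{330251263876 \left(3 \sqrt{409} - 21069\right)}{38377605} = \frac{330251263876 \left(-21069 + 3 \sqrt{409}\right)}{38377605} = - \frac{2319354626201148}{12792535} + \frac{330251263876 \sqrt{409}}{12792535}$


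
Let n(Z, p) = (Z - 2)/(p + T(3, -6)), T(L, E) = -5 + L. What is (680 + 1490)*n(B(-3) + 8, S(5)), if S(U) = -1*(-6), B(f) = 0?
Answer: 3255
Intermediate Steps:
S(U) = 6
n(Z, p) = (-2 + Z)/(-2 + p) (n(Z, p) = (Z - 2)/(p + (-5 + 3)) = (-2 + Z)/(p - 2) = (-2 + Z)/(-2 + p))
(680 + 1490)*n(B(-3) + 8, S(5)) = (680 + 1490)*((-2 + (0 + 8))/(-2 + 6)) = 2170*((-2 + 8)/4) = 2170*((¼)*6) = 2170*(3/2) = 3255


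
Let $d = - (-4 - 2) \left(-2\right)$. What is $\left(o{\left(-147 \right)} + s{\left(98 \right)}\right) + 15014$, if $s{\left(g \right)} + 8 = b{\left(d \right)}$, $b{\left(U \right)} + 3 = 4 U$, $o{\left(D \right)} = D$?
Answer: $14808$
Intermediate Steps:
$d = -12$ ($d = - (-4 - 2) \left(-2\right) = \left(-1\right) \left(-6\right) \left(-2\right) = 6 \left(-2\right) = -12$)
$b{\left(U \right)} = -3 + 4 U$
$s{\left(g \right)} = -59$ ($s{\left(g \right)} = -8 + \left(-3 + 4 \left(-12\right)\right) = -8 - 51 = -59$)
$\left(o{\left(-147 \right)} + s{\left(98 \right)}\right) + 15014 = \left(-147 - 59\right) + 15014 = -206 + 15014 = 14808$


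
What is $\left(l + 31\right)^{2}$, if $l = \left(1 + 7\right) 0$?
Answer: $961$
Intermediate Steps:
$l = 0$ ($l = 8 \cdot 0 = 0$)
$\left(l + 31\right)^{2} = \left(0 + 31\right)^{2} = 31^{2} = 961$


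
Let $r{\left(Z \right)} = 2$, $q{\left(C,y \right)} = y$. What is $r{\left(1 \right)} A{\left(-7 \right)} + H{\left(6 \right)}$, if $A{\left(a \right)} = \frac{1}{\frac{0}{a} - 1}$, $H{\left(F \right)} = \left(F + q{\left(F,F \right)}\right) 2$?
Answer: $22$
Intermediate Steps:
$H{\left(F \right)} = 4 F$ ($H{\left(F \right)} = \left(F + F\right) 2 = 2 F 2 = 4 F$)
$A{\left(a \right)} = -1$ ($A{\left(a \right)} = \frac{1}{0 - 1} = \frac{1}{-1} = -1$)
$r{\left(1 \right)} A{\left(-7 \right)} + H{\left(6 \right)} = 2 \left(-1\right) + 4 \cdot 6 = -2 + 24 = 22$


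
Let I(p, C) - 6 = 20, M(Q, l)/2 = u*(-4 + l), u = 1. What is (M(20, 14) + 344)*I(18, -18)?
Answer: 9464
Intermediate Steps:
M(Q, l) = -8 + 2*l (M(Q, l) = 2*(1*(-4 + l)) = 2*(-4 + l) = -8 + 2*l)
I(p, C) = 26 (I(p, C) = 6 + 20 = 26)
(M(20, 14) + 344)*I(18, -18) = ((-8 + 2*14) + 344)*26 = ((-8 + 28) + 344)*26 = (20 + 344)*26 = 364*26 = 9464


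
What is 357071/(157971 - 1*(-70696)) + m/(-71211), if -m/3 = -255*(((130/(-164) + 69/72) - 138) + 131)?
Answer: 2910772313131/1780340893912 ≈ 1.6350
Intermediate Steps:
m = -1714875/328 (m = -(-765)*(((130/(-164) + 69/72) - 138) + 131) = -(-765)*(((130*(-1/164) + 69*(1/72)) - 138) + 131) = -(-765)*(((-65/82 + 23/24) - 138) + 131) = -(-765)*((163/984 - 138) + 131) = -(-765)*(-135629/984 + 131) = -(-765)*(-6725)/984 = -3*571625/328 = -1714875/328 ≈ -5228.3)
357071/(157971 - 1*(-70696)) + m/(-71211) = 357071/(157971 - 1*(-70696)) - 1714875/328/(-71211) = 357071/(157971 + 70696) - 1714875/328*(-1/71211) = 357071/228667 + 571625/7785736 = 2910772313131/1780340893912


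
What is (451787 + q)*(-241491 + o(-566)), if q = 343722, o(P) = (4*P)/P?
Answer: -192105081883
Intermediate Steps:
o(P) = 4
(451787 + q)*(-241491 + o(-566)) = (451787 + 343722)*(-241491 + 4) = 795509*(-241487) = -192105081883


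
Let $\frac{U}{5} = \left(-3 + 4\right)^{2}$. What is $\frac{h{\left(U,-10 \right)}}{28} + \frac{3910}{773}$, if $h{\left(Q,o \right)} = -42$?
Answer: $\frac{5501}{1546} \approx 3.5582$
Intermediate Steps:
$U = 5$ ($U = 5 \left(-3 + 4\right)^{2} = 5 \cdot 1^{2} = 5 \cdot 1 = 5$)
$\frac{h{\left(U,-10 \right)}}{28} + \frac{3910}{773} = - \frac{42}{28} + \frac{3910}{773} = \left(-42\right) \frac{1}{28} + 3910 \cdot \frac{1}{773} = - \frac{3}{2} + \frac{3910}{773} = \frac{5501}{1546}$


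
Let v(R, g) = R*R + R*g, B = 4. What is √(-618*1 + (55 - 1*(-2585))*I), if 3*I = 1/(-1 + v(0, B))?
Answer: I*√1498 ≈ 38.704*I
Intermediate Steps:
v(R, g) = R² + R*g
I = -⅓ (I = 1/(3*(-1 + 0*(0 + 4))) = 1/(3*(-1 + 0*4)) = 1/(3*(-1 + 0)) = (⅓)/(-1) = (⅓)*(-1) = -⅓ ≈ -0.33333)
√(-618*1 + (55 - 1*(-2585))*I) = √(-618*1 + (55 - 1*(-2585))*(-⅓)) = √(-618 + (55 + 2585)*(-⅓)) = √(-618 + 2640*(-⅓)) = √(-618 - 880) = √(-1498) = I*√1498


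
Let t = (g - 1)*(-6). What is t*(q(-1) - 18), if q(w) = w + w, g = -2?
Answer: -360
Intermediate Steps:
t = 18 (t = (-2 - 1)*(-6) = -3*(-6) = 18)
q(w) = 2*w
t*(q(-1) - 18) = 18*(2*(-1) - 18) = 18*(-2 - 18) = 18*(-20) = -360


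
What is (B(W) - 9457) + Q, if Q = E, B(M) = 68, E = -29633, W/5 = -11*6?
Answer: -39022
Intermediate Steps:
W = -330 (W = 5*(-11*6) = 5*(-66) = -330)
Q = -29633
(B(W) - 9457) + Q = (68 - 9457) - 29633 = -9389 - 29633 = -39022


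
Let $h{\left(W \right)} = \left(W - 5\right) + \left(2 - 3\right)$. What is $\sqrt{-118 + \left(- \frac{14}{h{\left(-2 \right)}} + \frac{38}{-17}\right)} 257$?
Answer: $\frac{257 i \sqrt{136969}}{34} \approx 2797.5 i$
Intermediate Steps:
$h{\left(W \right)} = -6 + W$ ($h{\left(W \right)} = \left(-5 + W\right) + \left(2 - 3\right) = \left(-5 + W\right) - 1 = -6 + W$)
$\sqrt{-118 + \left(- \frac{14}{h{\left(-2 \right)}} + \frac{38}{-17}\right)} 257 = \sqrt{-118 - \left(\frac{38}{17} + \frac{14}{-6 - 2}\right)} 257 = \sqrt{-118 - \left(\frac{38}{17} + \frac{14}{-8}\right)} 257 = \sqrt{-118 - \frac{33}{68}} \cdot 257 = \sqrt{- \frac{8057}{68}} \cdot 257 = \frac{i \sqrt{136969}}{34} \cdot 257 = \frac{257 i \sqrt{136969}}{34}$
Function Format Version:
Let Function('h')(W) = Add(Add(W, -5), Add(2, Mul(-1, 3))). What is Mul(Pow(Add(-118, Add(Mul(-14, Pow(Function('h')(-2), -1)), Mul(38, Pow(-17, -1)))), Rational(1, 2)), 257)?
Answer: Mul(Rational(257, 34), I, Pow(136969, Rational(1, 2))) ≈ Mul(2797.5, I)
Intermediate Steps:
Function('h')(W) = Add(-6, W) (Function('h')(W) = Add(Add(-5, W), Add(2, -3)) = Add(Add(-5, W), -1) = Add(-6, W))
Mul(Pow(Add(-118, Add(Mul(-14, Pow(Function('h')(-2), -1)), Mul(38, Pow(-17, -1)))), Rational(1, 2)), 257) = Mul(Pow(Add(-118, Add(Mul(-14, Pow(Add(-6, -2), -1)), Mul(38, Pow(-17, -1)))), Rational(1, 2)), 257) = Mul(Pow(Add(-118, Add(Mul(-14, Pow(-8, -1)), Mul(38, Rational(-1, 17)))), Rational(1, 2)), 257) = Mul(Pow(Add(-118, Add(Mul(-14, Rational(-1, 8)), Rational(-38, 17))), Rational(1, 2)), 257) = Mul(Pow(Add(-118, Add(Rational(7, 4), Rational(-38, 17))), Rational(1, 2)), 257) = Mul(Pow(Add(-118, Rational(-33, 68)), Rational(1, 2)), 257) = Mul(Pow(Rational(-8057, 68), Rational(1, 2)), 257) = Mul(Mul(Rational(1, 34), I, Pow(136969, Rational(1, 2))), 257) = Mul(Rational(257, 34), I, Pow(136969, Rational(1, 2)))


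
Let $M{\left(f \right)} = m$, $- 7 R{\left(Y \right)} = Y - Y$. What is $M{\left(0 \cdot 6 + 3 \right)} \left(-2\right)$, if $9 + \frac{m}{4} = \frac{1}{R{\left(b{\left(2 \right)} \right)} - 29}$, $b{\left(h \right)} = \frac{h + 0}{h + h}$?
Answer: $\frac{2096}{29} \approx 72.276$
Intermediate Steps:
$b{\left(h \right)} = \frac{1}{2}$ ($b{\left(h \right)} = \frac{h}{2 h} = h \frac{1}{2 h} = \frac{1}{2}$)
$R{\left(Y \right)} = 0$ ($R{\left(Y \right)} = - \frac{Y - Y}{7} = \left(- \frac{1}{7}\right) 0 = 0$)
$m = - \frac{1048}{29}$ ($m = -36 + \frac{4}{0 - 29} = -36 + \frac{4}{-29} = -36 + 4 \left(- \frac{1}{29}\right) = -36 - \frac{4}{29} = - \frac{1048}{29} \approx -36.138$)
$M{\left(f \right)} = - \frac{1048}{29}$
$M{\left(0 \cdot 6 + 3 \right)} \left(-2\right) = \left(- \frac{1048}{29}\right) \left(-2\right) = \frac{2096}{29}$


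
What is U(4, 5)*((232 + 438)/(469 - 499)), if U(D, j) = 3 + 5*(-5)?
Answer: 1474/3 ≈ 491.33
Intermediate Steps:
U(D, j) = -22 (U(D, j) = 3 - 25 = -22)
U(4, 5)*((232 + 438)/(469 - 499)) = -22*(232 + 438)/(469 - 499) = -14740/(-30) = -14740*(-1)/30 = -22*(-67/3) = 1474/3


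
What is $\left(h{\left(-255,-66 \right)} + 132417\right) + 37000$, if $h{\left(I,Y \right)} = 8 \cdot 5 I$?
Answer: $159217$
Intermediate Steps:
$h{\left(I,Y \right)} = 40 I$
$\left(h{\left(-255,-66 \right)} + 132417\right) + 37000 = \left(40 \left(-255\right) + 132417\right) + 37000 = \left(-10200 + 132417\right) + 37000 = 122217 + 37000 = 159217$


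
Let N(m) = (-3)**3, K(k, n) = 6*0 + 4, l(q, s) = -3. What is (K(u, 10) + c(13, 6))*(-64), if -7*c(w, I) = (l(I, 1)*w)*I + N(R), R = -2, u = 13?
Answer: -18496/7 ≈ -2642.3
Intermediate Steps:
K(k, n) = 4 (K(k, n) = 0 + 4 = 4)
N(m) = -27
c(w, I) = 27/7 + 3*I*w/7 (c(w, I) = -((-3*w)*I - 27)/7 = -(-3*I*w - 27)/7 = -(-27 - 3*I*w)/7 = 27/7 + 3*I*w/7)
(K(u, 10) + c(13, 6))*(-64) = (4 + (27/7 + (3/7)*6*13))*(-64) = (4 + (27/7 + 234/7))*(-64) = (4 + 261/7)*(-64) = (289/7)*(-64) = -18496/7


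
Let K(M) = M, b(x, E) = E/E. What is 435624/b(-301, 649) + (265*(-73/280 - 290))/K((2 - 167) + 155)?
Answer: 248256909/560 ≈ 4.4332e+5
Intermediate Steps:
b(x, E) = 1
435624/b(-301, 649) + (265*(-73/280 - 290))/K((2 - 167) + 155) = 435624/1 + (265*(-73/280 - 290))/((2 - 167) + 155) = 435624*1 + (265*(-73*1/280 - 290))/(-165 + 155) = 435624 + (265*(-73/280 - 290))/(-10) = 435624 + (265*(-81273/280))*(-⅒) = 435624 - 4307469/56*(-⅒) = 435624 + 4307469/560 = 248256909/560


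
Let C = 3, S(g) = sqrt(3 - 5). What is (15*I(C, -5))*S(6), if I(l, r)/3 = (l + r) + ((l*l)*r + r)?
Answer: -2340*I*sqrt(2) ≈ -3309.3*I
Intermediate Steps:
S(g) = I*sqrt(2) (S(g) = sqrt(-2) = I*sqrt(2))
I(l, r) = 3*l + 6*r + 3*r*l**2 (I(l, r) = 3*((l + r) + ((l*l)*r + r)) = 3*((l + r) + (l**2*r + r)) = 3*((l + r) + (r*l**2 + r)) = 3*((l + r) + (r + r*l**2)) = 3*(l + 2*r + r*l**2) = 3*l + 6*r + 3*r*l**2)
(15*I(C, -5))*S(6) = (15*(3*3 + 6*(-5) + 3*(-5)*3**2))*(I*sqrt(2)) = (15*(9 - 30 + 3*(-5)*9))*(I*sqrt(2)) = (15*(9 - 30 - 135))*(I*sqrt(2)) = (15*(-156))*(I*sqrt(2)) = -2340*I*sqrt(2)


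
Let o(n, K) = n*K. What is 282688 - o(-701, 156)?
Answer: 392044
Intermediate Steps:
o(n, K) = K*n
282688 - o(-701, 156) = 282688 - 156*(-701) = 282688 - 1*(-109356) = 282688 + 109356 = 392044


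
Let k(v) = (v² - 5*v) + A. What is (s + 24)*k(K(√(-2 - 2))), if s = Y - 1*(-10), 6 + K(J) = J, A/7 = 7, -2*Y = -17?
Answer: 9435/2 - 1445*I ≈ 4717.5 - 1445.0*I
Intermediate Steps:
Y = 17/2 (Y = -½*(-17) = 17/2 ≈ 8.5000)
A = 49 (A = 7*7 = 49)
K(J) = -6 + J
k(v) = 49 + v² - 5*v (k(v) = (v² - 5*v) + 49 = 49 + v² - 5*v)
s = 37/2 (s = 17/2 - 1*(-10) = 17/2 + 10 = 37/2 ≈ 18.500)
(s + 24)*k(K(√(-2 - 2))) = (37/2 + 24)*(49 + (-6 + √(-2 - 2))² - 5*(-6 + √(-2 - 2))) = 85*(49 + (-6 + √(-4))² - 5*(-6 + √(-4)))/2 = 85*(49 + (-6 + 2*I)² - 5*(-6 + 2*I))/2 = 85*(49 + (-6 + 2*I)² + (30 - 10*I))/2 = 85*(79 + (-6 + 2*I)² - 10*I)/2 = 6715/2 - 425*I + 85*(-6 + 2*I)²/2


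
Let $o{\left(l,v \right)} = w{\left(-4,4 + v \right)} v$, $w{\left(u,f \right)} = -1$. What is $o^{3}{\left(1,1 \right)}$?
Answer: $-1$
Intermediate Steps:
$o{\left(l,v \right)} = - v$
$o^{3}{\left(1,1 \right)} = \left(\left(-1\right) 1\right)^{3} = \left(-1\right)^{3} = -1$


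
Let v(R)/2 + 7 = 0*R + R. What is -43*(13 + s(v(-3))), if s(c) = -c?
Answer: -1419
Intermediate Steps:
v(R) = -14 + 2*R (v(R) = -14 + 2*(0*R + R) = -14 + 2*(0 + R) = -14 + 2*R)
-43*(13 + s(v(-3))) = -43*(13 - (-14 + 2*(-3))) = -43*(13 - (-14 - 6)) = -43*(13 - 1*(-20)) = -43*(13 + 20) = -43*33 = -1419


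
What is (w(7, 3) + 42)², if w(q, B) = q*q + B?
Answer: 8836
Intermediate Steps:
w(q, B) = B + q² (w(q, B) = q² + B = B + q²)
(w(7, 3) + 42)² = ((3 + 7²) + 42)² = ((3 + 49) + 42)² = (52 + 42)² = 94² = 8836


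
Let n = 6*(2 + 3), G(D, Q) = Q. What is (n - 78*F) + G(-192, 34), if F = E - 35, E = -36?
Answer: 5602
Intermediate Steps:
F = -71 (F = -36 - 35 = -71)
n = 30 (n = 6*5 = 30)
(n - 78*F) + G(-192, 34) = (30 - 78*(-71)) + 34 = (30 + 5538) + 34 = 5568 + 34 = 5602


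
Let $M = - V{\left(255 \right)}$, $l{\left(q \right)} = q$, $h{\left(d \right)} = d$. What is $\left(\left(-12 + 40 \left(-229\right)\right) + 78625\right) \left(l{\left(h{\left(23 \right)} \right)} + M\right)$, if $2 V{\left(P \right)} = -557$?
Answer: $\frac{41880159}{2} \approx 2.094 \cdot 10^{7}$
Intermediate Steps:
$V{\left(P \right)} = - \frac{557}{2}$ ($V{\left(P \right)} = \frac{1}{2} \left(-557\right) = - \frac{557}{2}$)
$M = \frac{557}{2}$ ($M = \left(-1\right) \left(- \frac{557}{2}\right) = \frac{557}{2} \approx 278.5$)
$\left(\left(-12 + 40 \left(-229\right)\right) + 78625\right) \left(l{\left(h{\left(23 \right)} \right)} + M\right) = \left(\left(-12 + 40 \left(-229\right)\right) + 78625\right) \left(23 + \frac{557}{2}\right) = \left(\left(-12 - 9160\right) + 78625\right) \frac{603}{2} = \left(-9172 + 78625\right) \frac{603}{2} = 69453 \cdot \frac{603}{2} = \frac{41880159}{2}$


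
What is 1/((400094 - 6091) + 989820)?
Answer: 1/1383823 ≈ 7.2264e-7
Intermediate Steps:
1/((400094 - 6091) + 989820) = 1/(394003 + 989820) = 1/1383823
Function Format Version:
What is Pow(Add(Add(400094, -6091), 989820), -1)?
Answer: Rational(1, 1383823) ≈ 7.2264e-7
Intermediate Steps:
Pow(Add(Add(400094, -6091), 989820), -1) = Pow(Add(394003, 989820), -1) = Pow(1383823, -1) = Rational(1, 1383823)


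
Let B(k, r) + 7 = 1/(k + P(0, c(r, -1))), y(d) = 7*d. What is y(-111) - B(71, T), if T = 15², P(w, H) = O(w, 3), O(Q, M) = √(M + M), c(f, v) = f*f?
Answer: -3877021/5035 + √6/5035 ≈ -770.01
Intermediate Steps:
c(f, v) = f²
O(Q, M) = √2*√M (O(Q, M) = √(2*M) = √2*√M)
P(w, H) = √6 (P(w, H) = √2*√3 = √6)
T = 225
B(k, r) = -7 + 1/(k + √6)
y(-111) - B(71, T) = 7*(-111) - (1 - 7*71 - 7*√6)/(71 + √6) = -777 - (1 - 497 - 7*√6)/(71 + √6) = -777 - (-496 - 7*√6)/(71 + √6)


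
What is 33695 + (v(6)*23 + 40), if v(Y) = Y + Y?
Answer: 34011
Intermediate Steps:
v(Y) = 2*Y
33695 + (v(6)*23 + 40) = 33695 + ((2*6)*23 + 40) = 33695 + (12*23 + 40) = 33695 + (276 + 40) = 33695 + 316 = 34011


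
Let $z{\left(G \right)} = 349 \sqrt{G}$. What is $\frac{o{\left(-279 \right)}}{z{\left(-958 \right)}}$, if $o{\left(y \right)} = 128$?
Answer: $- \frac{64 i \sqrt{958}}{167171} \approx - 0.01185 i$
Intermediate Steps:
$\frac{o{\left(-279 \right)}}{z{\left(-958 \right)}} = \frac{128}{349 \sqrt{-958}} = \frac{128}{349 i \sqrt{958}} = 128 \left(- \frac{i \sqrt{958}}{334342}\right) = - \frac{64 i \sqrt{958}}{167171}$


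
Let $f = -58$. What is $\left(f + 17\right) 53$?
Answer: $-2173$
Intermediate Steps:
$\left(f + 17\right) 53 = \left(-58 + 17\right) 53 = \left(-41\right) 53 = -2173$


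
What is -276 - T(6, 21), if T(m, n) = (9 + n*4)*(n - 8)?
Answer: -1485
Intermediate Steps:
T(m, n) = (-8 + n)*(9 + 4*n) (T(m, n) = (9 + 4*n)*(-8 + n) = (-8 + n)*(9 + 4*n))
-276 - T(6, 21) = -276 - (-72 - 23*21 + 4*21²) = -276 - (-72 - 483 + 4*441) = -276 - (-72 - 483 + 1764) = -276 - 1*1209 = -276 - 1209 = -1485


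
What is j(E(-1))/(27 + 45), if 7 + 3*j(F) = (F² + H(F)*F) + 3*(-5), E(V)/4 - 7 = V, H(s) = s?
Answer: 565/108 ≈ 5.2315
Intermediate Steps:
E(V) = 28 + 4*V
j(F) = -22/3 + 2*F²/3 (j(F) = -7/3 + ((F² + F*F) + 3*(-5))/3 = -7/3 + ((F² + F²) - 15)/3 = -7/3 + (2*F² - 15)/3 = -7/3 + (-15 + 2*F²)/3 = -7/3 + (-5 + 2*F²/3) = -22/3 + 2*F²/3)
j(E(-1))/(27 + 45) = (-22/3 + 2*(28 + 4*(-1))²/3)/(27 + 45) = (-22/3 + 2*(28 - 4)²/3)/72 = (-22/3 + (⅔)*24²)*(1/72) = (-22/3 + (⅔)*576)*(1/72) = (-22/3 + 384)*(1/72) = (1130/3)*(1/72) = 565/108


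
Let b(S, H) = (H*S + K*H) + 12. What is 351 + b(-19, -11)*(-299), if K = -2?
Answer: -72306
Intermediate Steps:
b(S, H) = 12 - 2*H + H*S (b(S, H) = (H*S - 2*H) + 12 = (-2*H + H*S) + 12 = 12 - 2*H + H*S)
351 + b(-19, -11)*(-299) = 351 + (12 - 2*(-11) - 11*(-19))*(-299) = 351 + (12 + 22 + 209)*(-299) = 351 + 243*(-299) = 351 - 72657 = -72306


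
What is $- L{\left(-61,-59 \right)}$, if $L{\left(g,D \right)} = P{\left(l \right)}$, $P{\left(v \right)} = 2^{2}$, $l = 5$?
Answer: $-4$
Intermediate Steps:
$P{\left(v \right)} = 4$
$L{\left(g,D \right)} = 4$
$- L{\left(-61,-59 \right)} = \left(-1\right) 4 = -4$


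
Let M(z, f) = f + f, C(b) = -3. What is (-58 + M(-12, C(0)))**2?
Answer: 4096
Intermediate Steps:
M(z, f) = 2*f
(-58 + M(-12, C(0)))**2 = (-58 + 2*(-3))**2 = (-58 - 6)**2 = (-64)**2 = 4096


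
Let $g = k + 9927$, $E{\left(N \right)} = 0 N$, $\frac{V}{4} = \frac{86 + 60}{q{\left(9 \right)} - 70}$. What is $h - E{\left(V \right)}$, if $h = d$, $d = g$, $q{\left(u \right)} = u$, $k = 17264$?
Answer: $27191$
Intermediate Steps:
$V = - \frac{584}{61}$ ($V = 4 \frac{86 + 60}{9 - 70} = 4 \frac{146}{-61} = 4 \cdot 146 \left(- \frac{1}{61}\right) = 4 \left(- \frac{146}{61}\right) = - \frac{584}{61} \approx -9.5738$)
$E{\left(N \right)} = 0$
$g = 27191$ ($g = 17264 + 9927 = 27191$)
$d = 27191$
$h = 27191$
$h - E{\left(V \right)} = 27191 - 0 = 27191 + 0 = 27191$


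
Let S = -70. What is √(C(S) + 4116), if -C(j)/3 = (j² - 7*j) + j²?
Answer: 7*I*√546 ≈ 163.57*I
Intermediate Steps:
C(j) = -6*j² + 21*j (C(j) = -3*((j² - 7*j) + j²) = -3*(-7*j + 2*j²) = -6*j² + 21*j)
√(C(S) + 4116) = √(3*(-70)*(7 - 2*(-70)) + 4116) = √(3*(-70)*(7 + 140) + 4116) = √(3*(-70)*147 + 4116) = √(-30870 + 4116) = √(-26754) = 7*I*√546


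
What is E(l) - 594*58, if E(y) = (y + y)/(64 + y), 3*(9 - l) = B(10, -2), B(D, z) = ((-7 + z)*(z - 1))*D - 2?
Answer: -1687666/49 ≈ -34442.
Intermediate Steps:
B(D, z) = -2 + D*(-1 + z)*(-7 + z) (B(D, z) = ((-7 + z)*(-1 + z))*D - 2 = ((-1 + z)*(-7 + z))*D - 2 = D*(-1 + z)*(-7 + z) - 2 = -2 + D*(-1 + z)*(-7 + z))
l = -241/3 (l = 9 - (-2 + 7*10 + 10*(-2)**2 - 8*10*(-2))/3 = 9 - (-2 + 70 + 10*4 + 160)/3 = 9 - (-2 + 70 + 40 + 160)/3 = 9 - 1/3*268 = 9 - 268/3 = -241/3 ≈ -80.333)
E(y) = 2*y/(64 + y) (E(y) = (2*y)/(64 + y) = 2*y/(64 + y))
E(l) - 594*58 = 2*(-241/3)/(64 - 241/3) - 594*58 = 2*(-241/3)/(-49/3) - 1*34452 = 2*(-241/3)*(-3/49) - 34452 = 482/49 - 34452 = -1687666/49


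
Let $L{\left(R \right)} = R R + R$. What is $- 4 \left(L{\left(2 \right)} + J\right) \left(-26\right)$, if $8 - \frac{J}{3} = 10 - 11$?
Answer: $3432$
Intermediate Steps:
$L{\left(R \right)} = R + R^{2}$ ($L{\left(R \right)} = R^{2} + R = R + R^{2}$)
$J = 27$ ($J = 24 - 3 \left(10 - 11\right) = 24 - -3 = 24 + 3 = 27$)
$- 4 \left(L{\left(2 \right)} + J\right) \left(-26\right) = - 4 \left(2 \left(1 + 2\right) + 27\right) \left(-26\right) = - 4 \left(2 \cdot 3 + 27\right) \left(-26\right) = - 4 \left(6 + 27\right) \left(-26\right) = \left(-4\right) 33 \left(-26\right) = \left(-132\right) \left(-26\right) = 3432$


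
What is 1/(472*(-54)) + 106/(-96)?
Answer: -1759/1593 ≈ -1.1042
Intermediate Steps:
1/(472*(-54)) + 106/(-96) = (1/472)*(-1/54) + 106*(-1/96) = -1/25488 - 53/48 = -1759/1593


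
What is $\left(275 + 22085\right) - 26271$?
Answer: $-3911$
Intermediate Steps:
$\left(275 + 22085\right) - 26271 = 22360 - 26271 = -3911$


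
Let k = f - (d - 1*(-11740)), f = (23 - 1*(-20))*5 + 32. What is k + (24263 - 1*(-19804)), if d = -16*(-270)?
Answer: 28254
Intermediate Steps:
d = 4320
f = 247 (f = (23 + 20)*5 + 32 = 43*5 + 32 = 215 + 32 = 247)
k = -15813 (k = 247 - (4320 - 1*(-11740)) = 247 - (4320 + 11740) = 247 - 1*16060 = 247 - 16060 = -15813)
k + (24263 - 1*(-19804)) = -15813 + (24263 - 1*(-19804)) = -15813 + (24263 + 19804) = -15813 + 44067 = 28254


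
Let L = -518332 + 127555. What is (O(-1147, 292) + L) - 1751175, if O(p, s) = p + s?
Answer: -2142807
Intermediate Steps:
L = -390777
(O(-1147, 292) + L) - 1751175 = ((-1147 + 292) - 390777) - 1751175 = (-855 - 390777) - 1751175 = -391632 - 1751175 = -2142807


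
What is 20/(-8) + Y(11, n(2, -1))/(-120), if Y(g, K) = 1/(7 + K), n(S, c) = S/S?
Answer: -2401/960 ≈ -2.5010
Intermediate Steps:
n(S, c) = 1
20/(-8) + Y(11, n(2, -1))/(-120) = 20/(-8) + 1/((7 + 1)*(-120)) = 20*(-1/8) - 1/120/8 = -5/2 + (1/8)*(-1/120) = -5/2 - 1/960 = -2401/960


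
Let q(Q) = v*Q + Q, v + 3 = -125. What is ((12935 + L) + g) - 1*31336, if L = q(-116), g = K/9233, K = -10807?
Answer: -33886684/9233 ≈ -3670.2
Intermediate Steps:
v = -128 (v = -3 - 125 = -128)
g = -10807/9233 ≈ -1.1705
q(Q) = -127*Q (q(Q) = -128*Q + Q = -127*Q)
L = 14732 (L = -127*(-116) = 14732)
((12935 + L) + g) - 1*31336 = ((12935 + 14732) - 10807/9233) - 1*31336 = (27667 - 10807/9233) - 31336 = 255438604/9233 - 31336 = -33886684/9233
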